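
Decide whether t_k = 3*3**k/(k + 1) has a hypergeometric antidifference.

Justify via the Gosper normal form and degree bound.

No; the degree bound rules out any f.

Ratio r(k) = 3*(k + 1)/(k + 2).
A = 3*k + 3, B = k + 2, C = 1.
Set up (3*k + 3)·f(k+1) − (k + 1)·f(k) − (1) = 0.
Bound: deg f ≤ -1.
d = -1 < 0 ⇒ no nonzero polynomial f; not summable.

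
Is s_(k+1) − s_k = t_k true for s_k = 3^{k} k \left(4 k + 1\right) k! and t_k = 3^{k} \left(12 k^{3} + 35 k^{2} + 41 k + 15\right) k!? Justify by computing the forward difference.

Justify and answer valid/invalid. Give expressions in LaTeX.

s_(k+1) = 3**(k + 1)*(k + 1)*(4*k + 5)*factorial(k + 1)
s_(k+1) − s_k = 3**k*(12*k**3 + 35*k**2 + 41*k + 15)*factorial(k)
(s_(k+1) − s_k) − t_k = 0

Valid — Δs_k = t_k.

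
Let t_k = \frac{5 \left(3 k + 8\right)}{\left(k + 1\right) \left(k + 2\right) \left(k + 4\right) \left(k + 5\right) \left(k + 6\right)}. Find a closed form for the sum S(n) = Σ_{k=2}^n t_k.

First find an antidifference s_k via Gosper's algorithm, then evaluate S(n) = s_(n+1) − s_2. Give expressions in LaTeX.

S(n) = \frac{5 \left(n^{3} + 13 n^{2} + 52 n - 66\right)}{126 \left(n^{3} + 13 n^{2} + 52 n + 60\right)}

t_(k+1)/t_k = (k + 1)*(k + 4)*(3*k + 11)/((k + 3)*(k + 7)*(3*k + 8)).
Factor: A=k + 1; B=k + 7; C=k**2 + 17*k/3 + 8.
Need (k + 1)·f(k+1) − (k + 6)·f(k) = k**2 + 17*k/3 + 8.
Degrees (1,1,2) ⇒ d ≤ 5.
Solve for f: f(k) = k*(k + 2)*(k + 3)*(k**2 + 10*k + 29)/60 (degree 5 ≤ 5).
Then R = B(k−1)f/C = k*(k + 2)*(k + 6)*(k**2 + 10*k + 29)/(20*(3*k + 8)), so s_k = R(k)·t_k = k*(k**2 + 10*k + 29)/(4*(k**3 + 10*k**2 + 29*k + 20)).
s_(k+1) − s_k = 5*(3*k + 8)/(k**5 + 18*k**4 + 121*k**3 + 372*k**2 + 508*k + 240) = t_k.
Σ_(k=2)^n t_k = s_(n+1) − s_(2) = ((n**3 + 13*n**2 + 52*n + 40)/(4*(n**3 + 13*n**2 + 52*n + 60))) − (53/252), i.e. 5*(n**3 + 13*n**2 + 52*n - 66)/(126*(n**3 + 13*n**2 + 52*n + 60)).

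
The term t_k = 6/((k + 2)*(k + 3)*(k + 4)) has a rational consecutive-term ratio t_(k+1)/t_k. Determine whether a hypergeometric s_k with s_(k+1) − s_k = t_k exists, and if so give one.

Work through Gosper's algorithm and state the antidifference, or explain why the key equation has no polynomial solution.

s_k = k*(k + 5)/(2*(k + 2)*(k + 3))

Compute t_(k+1)/t_k: get (k + 2)/(k + 5).
A = k + 2, B = k + 5, C = 1.
Solve (k + 2)·f(k+1) − (k + 4)·f(k) = 1.
deg f ≤ 2 (via 1,1,0).
Solve for f: f(k) = k*(k + 5)/12 (degree 2 ≤ 2).
Then R = B(k−1)f/C = k*(k + 4)*(k + 5)/12, so s_k = R(k)·t_k = k*(k + 5)/(2*(k + 2)*(k + 3)).
Δs = 6/(k**3 + 9*k**2 + 26*k + 24), as required.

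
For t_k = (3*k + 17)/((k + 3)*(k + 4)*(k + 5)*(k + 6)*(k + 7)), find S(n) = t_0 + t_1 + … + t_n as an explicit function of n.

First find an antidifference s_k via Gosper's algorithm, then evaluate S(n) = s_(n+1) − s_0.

t_(k+1)/t_k = (k + 3)*(3*k + 20)/((k + 8)*(3*k + 17)).
Gosper form: A/B · C(k+1)/C(k) with A=k + 3, B=k + 8, C=k + 17/3.
f must satisfy (k + 3)·f(k+1) − (k + 7)·f(k) = k + 17/3.
Bound: deg f ≤ 4.
Match coefficients ⇒ f(k) = k*(k + 5)*(k**2 + 13*k + 54)/216.
Get s_k = R·t_k = k*(k**2 + 13*k + 54)/(72*(k**3 + 13*k**2 + 54*k + 72)) with R(k) = B(k−1)f(k)/C(k) = k*(k + 5)*(k + 7)*(k**2 + 13*k + 54)/(72*(3*k + 17)).
Verify: (3*k + 17)/(k**5 + 25*k**4 + 245*k**3 + 1175*k**2 + 2754*k + 2520) matches t_k.
Σ_(k=0)^n t_k = s_(n+1) − s_(0) = ((n**3 + 16*n**2 + 83*n + 68)/(72*(n**3 + 16*n**2 + 83*n + 140))) − (0), i.e. (n**3 + 16*n**2 + 83*n + 68)/(72*(n**3 + 16*n**2 + 83*n + 140)).

S(n) = (n**3 + 16*n**2 + 83*n + 68)/(72*(n**3 + 16*n**2 + 83*n + 140))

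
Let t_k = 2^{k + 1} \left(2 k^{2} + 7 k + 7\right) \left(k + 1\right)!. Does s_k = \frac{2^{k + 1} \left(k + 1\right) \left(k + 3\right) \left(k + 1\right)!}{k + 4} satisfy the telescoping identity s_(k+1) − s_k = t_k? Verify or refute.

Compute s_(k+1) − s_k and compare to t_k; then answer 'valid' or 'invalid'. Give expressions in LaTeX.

s_(k+1) = 2**(k + 2)*(k + 2)*(k + 4)*factorial(k + 2)/(k + 5)
s_(k+1) − s_k = 2**(k + 1)*(2*k**4 + 23*k**3 + 95*k**2 + 169*k + 113)*factorial(k + 1)/((k + 4)*(k + 5))
(s_(k+1) − s_k) − t_k = -2**(k + 1)*(2*k**3 + 15*k**2 + 34*k + 27)*factorial(k + 1)/((k + 4)*(k + 5))

Invalid: residual - \frac{2^{k + 1} \left(2 k^{3} + 15 k^{2} + 34 k + 27\right) \left(k + 1\right)!}{\left(k + 4\right) \left(k + 5\right)} ≠ 0.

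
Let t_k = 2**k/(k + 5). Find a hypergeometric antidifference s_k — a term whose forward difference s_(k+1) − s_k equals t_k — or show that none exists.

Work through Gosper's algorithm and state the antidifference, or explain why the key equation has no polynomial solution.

Step 1: r(k) = 2*(k + 5)/(k + 6).
Normal form (A,B,C) = (2*k + 10, k + 6, 1).
Solve (2*k + 10)·f(k+1) − (k + 5)·f(k) = 1.
d = -1 from the (1,1,0) case.
Negative degree bound (-1): no f exists, t_k not Gosper-summable.

none — t_k is not Gosper-summable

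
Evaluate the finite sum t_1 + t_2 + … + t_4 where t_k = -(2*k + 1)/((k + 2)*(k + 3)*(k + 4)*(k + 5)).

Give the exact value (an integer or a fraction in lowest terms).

t_(k+1)/t_k = (k + 2)*(2*k + 3)/((k + 6)*(2*k + 1)).
Normal form (A,B,C) = (k + 2, k + 6, k + 1/2).
Key eq: (k + 2)·f(k+1) = (k + 5)·f(k) + (k + 1/2).
d = 3 from the (1,1,1) case.
Match coefficients ⇒ f(k) = k*(k**2 + 9*k + 2)/48.
Certificate R = B(k−1)f/C = k*(k + 5)*(k**2 + 9*k + 2)/(24*(2*k + 1)) gives s_k = k*(-k**2 - 9*k - 2)/(24*(k + 2)*(k + 3)*(k + 4)).
s_(k+1) − s_k = (-2*k - 1)/(k**4 + 14*k**3 + 71*k**2 + 154*k + 120) = t_k.
Σ_(k=1)^(4) t_k = s_(5) − s_(1) = -5/168 − (-1/120) = -3/140.

Σ = -3/140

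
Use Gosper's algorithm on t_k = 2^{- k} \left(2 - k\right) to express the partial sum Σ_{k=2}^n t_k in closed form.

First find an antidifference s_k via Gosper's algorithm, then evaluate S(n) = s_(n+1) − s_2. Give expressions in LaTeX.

S(n) = - \frac{1}{2} + 2^{- n} n

Step 1: r(k) = (k - 1)/(2*(k - 2)).
A = 1/2, B = 1, C = k - 2.
Key eq: (1/2)·f(k+1) = (1)·f(k) + (k - 2).
Bound: deg f ≤ 1.
Coefficient equations give f(k) = -2*(k - 1).
Certificate R = B(k−1)f/C = -2*(k - 1)/(k - 2) gives s_k = 2**(1 - k)*(k - 1).
Check: Δs_k = (2 - k)/2**k. ✓
Telescope: S(n) = s_(n+1) − s_(2) = n/2**n − (1/2) = -1/2 + n/2**n.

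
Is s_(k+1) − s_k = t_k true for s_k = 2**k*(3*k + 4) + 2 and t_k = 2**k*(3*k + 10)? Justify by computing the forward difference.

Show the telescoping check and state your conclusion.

valid (s_(k+1) − s_k reduces to t_k)

s_(k+1) = 2*2**k*(3*k + 7) + 2
s_(k+1) − s_k = 2**k*(3*k + 10)
(s_(k+1) − s_k) − t_k = 0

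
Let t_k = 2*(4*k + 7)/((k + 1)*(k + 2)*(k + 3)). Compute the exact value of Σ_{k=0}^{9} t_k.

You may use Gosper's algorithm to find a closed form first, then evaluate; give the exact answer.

Compute t_(k+1)/t_k: get (k + 1)*(4*k + 11)/((k + 4)*(4*k + 7)).
A = k + 1, B = k + 4, C = k + 7/4.
Key eq: (k + 1)·f(k+1) = (k + 3)·f(k) + (k + 7/4).
Bound: deg f ≤ 2.
Solve for f: f(k) = k*(11*k + 17)/16 (degree 2 ≤ 2).
Get s_k = R·t_k = k*(11*k + 17)/(2*(k + 1)*(k + 2)) with R(k) = B(k−1)f(k)/C(k) = k*(k + 3)*(11*k + 17)/(4*(4*k + 7)).
Δs = 2*(4*k + 7)/(k**3 + 6*k**2 + 11*k + 6), as required.
Σ_(k=0)^(9) t_k = s_(10) − s_(0) = 635/132 − (0) = 635/132.

Σ = 635/132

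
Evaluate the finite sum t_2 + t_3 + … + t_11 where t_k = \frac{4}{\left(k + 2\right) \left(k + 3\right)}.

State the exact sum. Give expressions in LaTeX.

Compute t_(k+1)/t_k: get (k + 2)/(k + 4).
Factor: A=k + 2; B=k + 4; C=1.
Set up (k + 2)·f(k+1) − (k + 3)·f(k) − (1) = 0.
From deg A=1, deg B=1, deg C=0: d=1.
Coefficient equations give f(k) = k/2.
Certificate R = B(k−1)f/C = k*(k + 3)/2 gives s_k = 2*k/(k + 2).
Check: Δs_k = 4/(k**2 + 5*k + 6). ✓
Telescoping: Σ = s_(12) − s_(2) = 12/7 − (1) = 5/7.

Σ = 5/7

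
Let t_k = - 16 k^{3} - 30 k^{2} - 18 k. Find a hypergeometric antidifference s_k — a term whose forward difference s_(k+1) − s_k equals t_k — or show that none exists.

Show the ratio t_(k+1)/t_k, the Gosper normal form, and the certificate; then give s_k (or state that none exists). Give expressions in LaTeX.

s_k = 2 k \left(- 2 k^{3} - k^{2} + k + 2\right)

Step 1: r(k) = (8*k**3 + 39*k**2 + 63*k + 32)/(k*(8*k**2 + 15*k + 9)).
Gosper form: A/B · C(k+1)/C(k) with A=1, B=1, C=k**3 + 15*k**2/8 + 9*k/8.
Need (1)·f(k+1) − (1)·f(k) = k**3 + 15*k**2/8 + 9*k/8.
d = 4 from the (0,0,3) case.
Solve for f: f(k) = k*(k - 1)*(2*k**2 + 3*k + 2)/8 (degree 4 ≤ 4).
So s_k = (B(k−1)f/C)·t_k = ((k - 1)*(2*k**2 + 3*k + 2)/(8*k**2 + 15*k + 9))·t_k = 2*k*(-2*k**3 - k**2 + k + 2).
Verify: 2*k*(-8*k**2 - 15*k - 9) matches t_k.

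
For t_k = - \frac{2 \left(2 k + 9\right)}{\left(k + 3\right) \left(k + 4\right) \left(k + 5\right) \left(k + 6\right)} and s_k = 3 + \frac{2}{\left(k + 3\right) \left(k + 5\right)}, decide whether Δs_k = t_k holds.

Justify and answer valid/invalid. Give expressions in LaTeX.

Valid — Δs_k = t_k.

s_(k+1) = 3 + 2/((k + 4)*(k + 6))
s_(k+1) − s_k = 2*(-2*k - 9)/(k**4 + 18*k**3 + 119*k**2 + 342*k + 360)
(s_(k+1) − s_k) − t_k = 0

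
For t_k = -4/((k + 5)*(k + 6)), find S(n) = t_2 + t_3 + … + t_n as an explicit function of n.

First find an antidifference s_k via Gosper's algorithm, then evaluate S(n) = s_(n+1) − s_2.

r(k) = (k + 5)/(k + 7) after simplifying.
A = k + 5, B = k + 7, C = 1.
Need (k + 5)·f(k+1) − (k + 6)·f(k) = 1.
d = 1 from the (1,1,0) case.
Match coefficients ⇒ f(k) = k/5.
R(k) = B(k−1)·f(k)/C(k) = k*(k + 6)/5; s_k = R·t_k = -4*k/(5*k + 25).
Verify: -4/(k**2 + 11*k + 30) matches t_k.
Evaluate: s_(n+1) = 4*(-n - 1)/(5*(n + 6)); subtract s_(2) = -8/35 ⇒ S(n) = 4*(1 - n)/(7*(n + 6)).

S(n) = 4*(1 - n)/(7*(n + 6))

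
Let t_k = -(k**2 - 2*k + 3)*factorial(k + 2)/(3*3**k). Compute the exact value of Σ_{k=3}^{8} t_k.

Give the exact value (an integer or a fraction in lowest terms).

Σ = -985600/81

Compute t_(k+1)/t_k: get (k + 3)*(-2*k + (k + 1)**2 + 1)/(3*(k**2 - 2*k + 3)).
A = k/3 + 1, B = 1, C = k**2 - 2*k + 3.
Set up (k/3 + 1)·f(k+1) − (1)·f(k) − (k**2 - 2*k + 3) = 0.
Degrees (1,0,2) ⇒ d ≤ 1.
Match coefficients ⇒ f(k) = 3*(k - 3).
Get s_k = R·t_k = -(k - 3)*factorial(k + 2)/3**k with R(k) = B(k−1)f(k)/C(k) = 3*(k - 3)/(k**2 - 2*k + 3).
Check: Δs_k = -(k**2 - 2*k + 3)*factorial(k + 2)/(3*3**k). ✓
Sum = s_(9) − s_(3); s_(9) = -985600/81, s_(3) = 0 ⇒ -985600/81.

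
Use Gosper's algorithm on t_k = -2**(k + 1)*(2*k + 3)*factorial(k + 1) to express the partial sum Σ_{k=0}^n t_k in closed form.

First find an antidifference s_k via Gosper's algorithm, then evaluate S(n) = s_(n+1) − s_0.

The ratio is 2*(k + 2)*(2*k + 5)/(2*k + 3).
Normal form (A,B,C) = (2*k + 4, 1, k + 3/2).
Solve (2*k + 4)·f(k+1) − (1)·f(k) = k + 3/2.
deg f ≤ 0 (via 1,0,1).
A polynomial solution: f(k) = 1/2.
So s_k = (B(k−1)f/C)·t_k = (1/(2*k + 3))·t_k = -2**(k + 1)*factorial(k + 1).
Δs = -2**(k + 1)*(2*k + 3)*factorial(k + 1), as required.
Evaluate: s_(n+1) = -2**(n + 2)*factorial(n + 2); subtract s_(0) = -2 ⇒ S(n) = -4*2**n*factorial(n + 2) + 2.

S(n) = -4*2**n*factorial(n + 2) + 2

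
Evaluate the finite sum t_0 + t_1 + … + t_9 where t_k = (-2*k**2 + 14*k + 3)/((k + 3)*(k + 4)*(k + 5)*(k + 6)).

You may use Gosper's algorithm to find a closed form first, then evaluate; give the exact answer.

Σ = 311/5460

Ratio r(k) = (2*k**3 - 4*k**2 - 45*k - 45)/(2*k**3 - 101*k - 21).
Normal form (A,B,C) = (k + 3, k + 7, k**2 - 7*k - 3/2).
Need (k + 3)·f(k+1) − (k + 6)·f(k) = k**2 - 7*k - 3/2.
Degrees (1,1,2) ⇒ d ≤ 3.
Match coefficients ⇒ f(k) = k*(k**2 - 108*k + 47)/120.
Then R = B(k−1)f/C = k*(k + 6)*(k**2 - 108*k + 47)/(60*(2*k**2 - 14*k - 3)), so s_k = R(k)·t_k = k*(-k**2 + 108*k - 47)/(60*(k + 3)*(k + 4)*(k + 5)).
Check: Δs_k = (-2*k**2 + 14*k + 3)/(k**4 + 18*k**3 + 119*k**2 + 342*k + 360). ✓
Evaluate s at k=10 and k=0: 311/5460 and 0; difference 311/5460.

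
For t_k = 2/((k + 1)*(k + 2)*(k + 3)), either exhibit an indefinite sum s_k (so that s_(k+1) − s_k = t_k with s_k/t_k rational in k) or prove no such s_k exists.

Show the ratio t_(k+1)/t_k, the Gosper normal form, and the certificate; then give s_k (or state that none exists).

s_k = k*(k + 3)/(2*(k + 1)*(k + 2))

Step 1: r(k) = (k + 1)/(k + 4).
Take A(k)=k + 1, B(k)=k + 4, C(k)=1.
Set up (k + 1)·f(k+1) − (k + 3)·f(k) − (1) = 0.
Degrees (1,1,0) ⇒ d ≤ 2.
Match coefficients ⇒ f(k) = k*(k + 3)/4.
So s_k = (B(k−1)f/C)·t_k = (k*(k + 3)**2/4)·t_k = k*(k + 3)/(2*(k + 1)*(k + 2)).
s_(k+1) − s_k = 2/(k**3 + 6*k**2 + 11*k + 6) = t_k.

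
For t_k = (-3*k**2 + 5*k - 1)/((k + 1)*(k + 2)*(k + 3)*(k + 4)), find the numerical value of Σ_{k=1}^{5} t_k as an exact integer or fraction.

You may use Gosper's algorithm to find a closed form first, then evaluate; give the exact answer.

Step 1: r(k) = (3*k**3 + 4*k**2 - 1)/(3*k**3 + 10*k**2 - 24*k + 5).
A = k + 1, B = k + 5, C = k**2 - 5*k/3 + 1/3.
Need (k + 1)·f(k+1) − (k + 4)·f(k) = k**2 - 5*k/3 + 1/3.
Bound: deg f ≤ 3.
Coefficient equations give f(k) = k*(k**2 - 3*k + 5)/9.
Then R = B(k−1)f/C = k*(k + 4)*(k**2 - 3*k + 5)/(3*(3*k**2 - 5*k + 1)), so s_k = R(k)·t_k = k*(-k**2 + 3*k - 5)/(3*(k + 1)*(k + 2)*(k + 3)).
Check: Δs_k = (-3*k**2 + 5*k - 1)/(k**4 + 10*k**3 + 35*k**2 + 50*k + 24). ✓
Σ_(k=1)^(5) t_k = s_(6) − s_(1) = -23/252 − (-1/24) = -25/504.

Σ = -25/504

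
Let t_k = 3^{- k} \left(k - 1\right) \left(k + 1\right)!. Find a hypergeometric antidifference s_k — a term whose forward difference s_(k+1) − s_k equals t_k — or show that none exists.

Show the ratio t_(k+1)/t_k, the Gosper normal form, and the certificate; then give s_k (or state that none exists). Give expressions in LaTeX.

t_(k+1)/t_k = k*(k + 2)/(3*(k - 1)).
So A=k/3 + 2/3 and B=1, with C=k - 1.
Solve (k/3 + 2/3)·f(k+1) − (1)·f(k) = k - 1.
From deg A=1, deg B=0, deg C=1: d=0.
Match coefficients ⇒ f(k) = 3.
Get s_k = R·t_k = 3**(1 - k)*factorial(k + 1) with R(k) = B(k−1)f(k)/C(k) = 3/(k - 1).
Verify: (k - 1)*factorial(k + 1)/3**k matches t_k.

s_k = 3^{1 - k} \left(k + 1\right)!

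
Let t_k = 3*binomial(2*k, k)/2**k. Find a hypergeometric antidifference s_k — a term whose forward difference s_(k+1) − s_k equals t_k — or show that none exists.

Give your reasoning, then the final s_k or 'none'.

Ratio r(k) = (2*k + 1)/(k + 1).
Normal form (A,B,C) = (2*k + 1, k + 1, 1).
Key eq: (2*k + 1)·f(k+1) = (k)·f(k) + (1).
Bound: deg f ≤ -1.
Negative degree bound (-1): no f exists, t_k not Gosper-summable.

not Gosper-summable; s_k does not exist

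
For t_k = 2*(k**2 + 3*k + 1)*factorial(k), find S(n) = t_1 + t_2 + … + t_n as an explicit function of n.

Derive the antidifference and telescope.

S(n) = 2*n**2*factorial(n) + 8*n*factorial(n) + 6*factorial(n) - 6

Compute t_(k+1)/t_k: get (k + 1)*(3*k + (k + 1)**2 + 4)/(k**2 + 3*k + 1).
Take A(k)=k + 1, B(k)=1, C(k)=k**2 + 3*k + 1.
Need (k + 1)·f(k+1) − (1)·f(k) = k**2 + 3*k + 1.
From deg A=1, deg B=0, deg C=2: d=1.
Coefficient equations give f(k) = k + 2.
Then R = B(k−1)f/C = (k + 2)/(k**2 + 3*k + 1), so s_k = R(k)·t_k = 2*(k + 2)*factorial(k).
Verify: 2*(k**2 + 3*k + 1)*factorial(k) matches t_k.
s_(n+1) = 2*(n + 3)*factorial(n + 1) and s_(1) = 6, so S(n) = 2*n**2*factorial(n) + 8*n*factorial(n) + 6*factorial(n) - 6.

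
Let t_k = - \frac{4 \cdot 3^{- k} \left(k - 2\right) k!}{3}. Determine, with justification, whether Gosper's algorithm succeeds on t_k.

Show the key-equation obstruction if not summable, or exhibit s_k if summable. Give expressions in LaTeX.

t_(k+1)/t_k = (k**2 - 1)/(3*(k - 2)).
So A=k/3 + 1/3 and B=1, with C=k - 2.
f must satisfy (k/3 + 1/3)·f(k+1) − (1)·f(k) = k - 2.
deg f ≤ 0 (via 1,0,1).
Solve for f: f(k) = 3 (degree 0 ≤ 0).
R(k) = B(k−1)·f(k)/C(k) = 3/(k - 2); s_k = R·t_k = -4*factorial(k)/3**k.
Check: Δs_k = -4*(k - 2)*factorial(k)/(3*3**k). ✓

Yes. s_k = - 4 \cdot 3^{- k} k!.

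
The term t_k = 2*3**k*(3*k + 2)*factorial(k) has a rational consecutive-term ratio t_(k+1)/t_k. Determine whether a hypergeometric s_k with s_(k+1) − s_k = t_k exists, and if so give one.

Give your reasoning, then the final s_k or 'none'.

r(k) = 3*(k + 1)*(3*k + 5)/(3*k + 2) after simplifying.
Gosper form: A/B · C(k+1)/C(k) with A=3*k + 3, B=1, C=k + 2/3.
Solve (3*k + 3)·f(k+1) − (1)·f(k) = k + 2/3.
Bound: deg f ≤ 0.
A polynomial solution: f(k) = 1/3.
So s_k = (B(k−1)f/C)·t_k = (1/(3*k + 2))·t_k = 2*3**k*factorial(k).
Check: Δs_k = 2*3**k*(3*k + 2)*factorial(k). ✓

s_k = 2*3**k*factorial(k)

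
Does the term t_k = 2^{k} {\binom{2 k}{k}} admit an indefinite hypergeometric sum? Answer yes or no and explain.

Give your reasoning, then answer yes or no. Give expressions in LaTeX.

No — negative degree bound, so no certificate f.

t_(k+1)/t_k = 4*(2*k + 1)/(k + 1).
Take A(k)=8*k + 4, B(k)=k + 1, C(k)=1.
Key eq: (8*k + 4)·f(k+1) = (k)·f(k) + (1).
Bound: deg f ≤ -1.
deg f ≤ -1 is impossible — no certificate.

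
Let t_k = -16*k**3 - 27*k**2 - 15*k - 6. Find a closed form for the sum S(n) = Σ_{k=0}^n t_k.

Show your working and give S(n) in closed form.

S(n) = -4*n**4 - 17*n**3 - 25*n**2 - 18*n - 6

Step 1: r(k) = (16*k**3 + 75*k**2 + 117*k + 64)/(16*k**3 + 27*k**2 + 15*k + 6).
Normal form (A,B,C) = (1, 1, k**3 + 27*k**2/16 + 15*k/16 + 3/8).
Key eq: (1)·f(k+1) = (1)·f(k) + (k**3 + 27*k**2/16 + 15*k/16 + 3/8).
From deg A=0, deg B=0, deg C=3: d=4.
Solve for f: f(k) = k*(4*k**3 + k**2 - 2*k + 3)/16 (degree 4 ≤ 4).
Then R = B(k−1)f/C = k*(4*k**3 + k**2 - 2*k + 3)/(16*k**3 + 27*k**2 + 15*k + 6), so s_k = R(k)·t_k = k*(-4*k**3 - k**2 + 2*k - 3).
Δs = -16*k**3 - 27*k**2 - 15*k - 6, as required.
Σ_(k=0)^n t_k = s_(n+1) − s_(0) = (-4*n**4 - 17*n**3 - 25*n**2 - 18*n - 6) − (0), i.e. -4*n**4 - 17*n**3 - 25*n**2 - 18*n - 6.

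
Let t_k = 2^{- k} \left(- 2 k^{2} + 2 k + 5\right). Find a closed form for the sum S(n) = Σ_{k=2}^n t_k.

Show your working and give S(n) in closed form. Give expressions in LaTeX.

Step 1: r(k) = (k**2 + k - 5/2)/(2*k**2 - 2*k - 5).
A = 1/2, B = 1, C = k**2 - k - 5/2.
Need (1/2)·f(k+1) − (1)·f(k) = k**2 - k - 5/2.
Bound: deg f ≤ 2.
A polynomial solution: f(k) = -2*k**2 - 2*k + 1.
So s_k = (B(k−1)f/C)·t_k = (-2*(2*k**2 + 2*k - 1)/(2*k**2 - 2*k - 5))·t_k = 2*(2*k**2 + 2*k - 1)/2**k.
Δs = (-2*k**2 + 2*k + 5)/2**k, as required.
Telescope: S(n) = s_(n+1) − s_(2) = (2*n**2 + 6*n + 3)/2**n − (11/2) = 2**(-n - 1)*(-11*2**n + 4*n**2 + 12*n + 6).

S(n) = 2^{- n - 1} \left(- 11 \cdot 2^{n} + 4 n^{2} + 12 n + 6\right)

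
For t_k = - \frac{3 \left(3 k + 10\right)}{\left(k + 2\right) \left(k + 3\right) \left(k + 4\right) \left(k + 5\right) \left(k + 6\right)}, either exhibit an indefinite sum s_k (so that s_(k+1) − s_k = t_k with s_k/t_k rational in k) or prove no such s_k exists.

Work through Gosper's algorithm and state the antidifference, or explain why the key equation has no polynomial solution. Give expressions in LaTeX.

s_k = \frac{3 k \left(- k^{2} - 11 k - 38\right)}{40 \left(k^{3} + 11 k^{2} + 38 k + 40\right)}

Step 1: r(k) = (k + 2)*(3*k + 13)/((k + 7)*(3*k + 10)).
A = k + 2, B = k + 7, C = k + 10/3.
Set up (k + 2)·f(k+1) − (k + 6)·f(k) − (k + 10/3) = 0.
deg f ≤ 4 (via 1,1,1).
Match coefficients ⇒ f(k) = k*(k + 3)*(k**2 + 11*k + 38)/120.
So s_k = (B(k−1)f/C)·t_k = (k*(k + 3)*(k + 6)*(k**2 + 11*k + 38)/(40*(3*k + 10)))·t_k = 3*k*(-k**2 - 11*k - 38)/(40*(k**3 + 11*k**2 + 38*k + 40)).
Δs = 3*(-3*k - 10)/(k**5 + 20*k**4 + 155*k**3 + 580*k**2 + 1044*k + 720), as required.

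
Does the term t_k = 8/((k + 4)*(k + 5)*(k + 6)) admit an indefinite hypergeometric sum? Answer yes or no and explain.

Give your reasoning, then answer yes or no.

The ratio is (k + 4)/(k + 7).
Normal form (A,B,C) = (k + 4, k + 7, 1).
f must satisfy (k + 4)·f(k+1) − (k + 6)·f(k) = 1.
deg f ≤ 2 (via 1,1,0).
Solve for f: f(k) = k*(k + 9)/40 (degree 2 ≤ 2).
Certificate R = B(k−1)f/C = k*(k + 6)*(k + 9)/40 gives s_k = k*(k + 9)/(5*(k + 4)*(k + 5)).
s_(k+1) − s_k = 8/(k**3 + 15*k**2 + 74*k + 120) = t_k.

Yes. s_k = k*(k + 9)/(5*(k + 4)*(k + 5)).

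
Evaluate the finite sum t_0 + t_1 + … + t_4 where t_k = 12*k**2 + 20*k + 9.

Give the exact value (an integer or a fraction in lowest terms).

The ratio is (12*k**2 + 44*k + 41)/(12*k**2 + 20*k + 9).
Factor: A=1; B=1; C=k**2 + 5*k/3 + 3/4.
Need (1)·f(k+1) − (1)·f(k) = k**2 + 5*k/3 + 3/4.
d = 3 from the (0,0,2) case.
Match coefficients ⇒ f(k) = k*(2*k + 1)**2/12.
So s_k = (B(k−1)f/C)·t_k = (k*(2*k + 1)**2/(12*k**2 + 20*k + 9))·t_k = k*(4*k**2 + 4*k + 1).
Δs = 12*k**2 + 20*k + 9, as required.
Σ_(k=0)^(4) t_k = s_(5) − s_(0) = 605 − (0) = 605.

Σ = 605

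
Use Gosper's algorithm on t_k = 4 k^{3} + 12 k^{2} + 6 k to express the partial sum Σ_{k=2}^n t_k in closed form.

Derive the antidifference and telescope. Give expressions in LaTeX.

Compute t_(k+1)/t_k: get (2*k**3 + 12*k**2 + 21*k + 11)/(k*(2*k**2 + 6*k + 3)).
Gosper form: A/B · C(k+1)/C(k) with A=1, B=1, C=k**3 + 3*k**2 + 3*k/2.
Solve (1)·f(k+1) − (1)·f(k) = k**3 + 3*k**2 + 3*k/2.
Bound: deg f ≤ 4.
A polynomial solution: f(k) = k*(k - 1)*(k**2 + 3*k + 1)/4.
Then R = B(k−1)f/C = (k - 1)*(k**2 + 3*k + 1)/(2*(2*k**2 + 6*k + 3)), so s_k = R(k)·t_k = k*(k**3 + 2*k**2 - 2*k - 1).
Δs = 2*k*(2*k**2 + 6*k + 3), as required.
Telescope: S(n) = s_(n+1) − s_(2) = n*(n**3 + 6*n**2 + 10*n + 5) − (22) = n**4 + 6*n**3 + 10*n**2 + 5*n - 22.

S(n) = n^{4} + 6 n^{3} + 10 n^{2} + 5 n - 22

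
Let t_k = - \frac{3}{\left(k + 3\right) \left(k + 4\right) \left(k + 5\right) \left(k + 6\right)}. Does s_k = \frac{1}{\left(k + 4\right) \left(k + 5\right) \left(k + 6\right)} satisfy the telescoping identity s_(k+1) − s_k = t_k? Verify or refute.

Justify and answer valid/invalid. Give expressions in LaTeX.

s_(k+1) = 1/((k + 5)*(k + 6)*(k + 7))
s_(k+1) − s_k = -3/((k + 4)*(k + 5)*(k + 6)*(k + 7))
(s_(k+1) − s_k) − t_k = 12/((k + 3)*(k + 4)*(k + 5)*(k + 6)*(k + 7))

Invalid: residual \frac{12}{k^{5} + 25 k^{4} + 245 k^{3} + 1175 k^{2} + 2754 k + 2520} ≠ 0.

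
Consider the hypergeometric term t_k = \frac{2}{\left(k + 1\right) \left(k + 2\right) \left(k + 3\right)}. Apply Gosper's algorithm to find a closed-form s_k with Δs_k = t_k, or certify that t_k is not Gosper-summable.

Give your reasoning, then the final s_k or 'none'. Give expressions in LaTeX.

s_k = \frac{k \left(k + 3\right)}{2 \left(k + 1\right) \left(k + 2\right)}

r(k) = (k + 1)/(k + 4) after simplifying.
So A=k + 1 and B=k + 4, with C=1.
Key eq: (k + 1)·f(k+1) = (k + 3)·f(k) + (1).
From deg A=1, deg B=1, deg C=0: d=2.
A polynomial solution: f(k) = k*(k + 3)/4.
Then R = B(k−1)f/C = k*(k + 3)**2/4, so s_k = R(k)·t_k = k*(k + 3)/(2*(k + 1)*(k + 2)).
Δs = 2/(k**3 + 6*k**2 + 11*k + 6), as required.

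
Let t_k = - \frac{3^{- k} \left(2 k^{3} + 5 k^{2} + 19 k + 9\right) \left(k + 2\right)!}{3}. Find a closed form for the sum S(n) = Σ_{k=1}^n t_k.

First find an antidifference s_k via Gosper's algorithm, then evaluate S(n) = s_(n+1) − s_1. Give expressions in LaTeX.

S(n) = \frac{3^{- n} \left(42 \cdot 3^{n} - 2 n^{5} n! - 17 n^{4} n! - 59 n^{3} n! - 109 n^{2} n! - 107 n n! - 42 n!\right)}{3}

Step 1: r(k) = (2*k**4 + 17*k**3 + 68*k**2 + 140*k + 105)/(3*(2*k**3 + 5*k**2 + 19*k + 9)).
Normal form (A,B,C) = (k/3 + 1, 1, k**3 + 5*k**2/2 + 19*k/2 + 9/2).
f must satisfy (k/3 + 1)·f(k+1) − (1)·f(k) = k**3 + 5*k**2/2 + 19*k/2 + 9/2.
d = 2 from the (1,0,3) case.
Coefficient equations give f(k) = 3*(2*k**2 + k + 4)/2.
So s_k = (B(k−1)f/C)·t_k = (3*(2*k**2 + k + 4)/(2*k**3 + 5*k**2 + 19*k + 9))·t_k = -(2*k**2 + k + 4)*factorial(k + 2)/3**k.
Verify: -(2*k**3 + 5*k**2 + 19*k + 9)*factorial(k + 2)/(3*3**k) matches t_k.
Σ_(k=1)^n t_k = s_(n+1) − s_(1) = (-3**(-n - 1)*(2*n**2 + 5*n + 7)*factorial(n + 3)) − (-14), i.e. (42*3**n - 2*n**5*factorial(n) - 17*n**4*factorial(n) - 59*n**3*factorial(n) - 109*n**2*factorial(n) - 107*n*factorial(n) - 42*factorial(n))/(3*3**n).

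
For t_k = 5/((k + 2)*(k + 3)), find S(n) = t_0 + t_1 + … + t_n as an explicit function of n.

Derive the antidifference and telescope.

r(k) = (k + 2)/(k + 4) after simplifying.
Normal form (A,B,C) = (k + 2, k + 4, 1).
Key eq: (k + 2)·f(k+1) = (k + 3)·f(k) + (1).
Bound: deg f ≤ 1.
Match coefficients ⇒ f(k) = k/2.
R(k) = B(k−1)·f(k)/C(k) = k*(k + 3)/2; s_k = R·t_k = 5*k/(2*(k + 2)).
s_(k+1) − s_k = 5/(k**2 + 5*k + 6) = t_k.
Evaluate: s_(n+1) = 5*(n + 1)/(2*(n + 3)); subtract s_(0) = 0 ⇒ S(n) = 5*(n + 1)/(2*(n + 3)).

S(n) = 5*(n + 1)/(2*(n + 3))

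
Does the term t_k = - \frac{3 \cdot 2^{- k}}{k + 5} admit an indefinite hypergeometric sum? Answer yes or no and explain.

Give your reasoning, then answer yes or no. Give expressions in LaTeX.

No — key equation has no polynomial f.

Step 1: r(k) = (k + 5)/(2*(k + 6)).
Factor: A=k/2 + 5/2; B=k + 6; C=1.
Key eq: (k/2 + 5/2)·f(k+1) = (k + 5)·f(k) + (1).
d = -1 from the (1,1,0) case.
Negative degree bound (-1): no f exists, t_k not Gosper-summable.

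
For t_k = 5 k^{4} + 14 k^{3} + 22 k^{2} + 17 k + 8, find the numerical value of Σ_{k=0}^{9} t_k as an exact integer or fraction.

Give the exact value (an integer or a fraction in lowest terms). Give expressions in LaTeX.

Step 1: r(k) = (5*k**4 + 34*k**3 + 94*k**2 + 123*k + 66)/(5*k**4 + 14*k**3 + 22*k**2 + 17*k + 8).
Normal form (A,B,C) = (1, 1, k**4 + 14*k**3/5 + 22*k**2/5 + 17*k/5 + 8/5).
Key eq: (1)·f(k+1) = (1)·f(k) + (k**4 + 14*k**3/5 + 22*k**2/5 + 17*k/5 + 8/5).
d = 5 from the (0,0,4) case.
Solving with deg f ≤ 5: f(k) = k*(k**4 + k**3 + 2*k**2 + k + 3)/5.
Then R = B(k−1)f/C = k*(k**4 + k**3 + 2*k**2 + k + 3)/((k**2 + k + 1)*(5*k**2 + 9*k + 8)), so s_k = R(k)·t_k = k*(k**4 + k**3 + 2*k**2 + k + 3).
Δs = 5*k**4 + 14*k**3 + 22*k**2 + 17*k + 8, as required.
Σ_(k=0)^(9) t_k = s_(10) − s_(0) = 112130 − (0) = 112130.

Σ = 112130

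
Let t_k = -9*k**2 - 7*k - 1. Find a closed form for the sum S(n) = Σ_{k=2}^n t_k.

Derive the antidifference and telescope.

t_(k+1)/t_k = (9*k**2 + 25*k + 17)/(9*k**2 + 7*k + 1).
Gosper form: A/B · C(k+1)/C(k) with A=1, B=1, C=k**2 + 7*k/9 + 1/9.
Key eq: (1)·f(k+1) = (1)·f(k) + (k**2 + 7*k/9 + 1/9).
Degrees (0,0,2) ⇒ d ≤ 3.
Solving with deg f ≤ 3: f(k) = k*(3*k**2 - k - 1)/9.
R(k) = B(k−1)·f(k)/C(k) = k*(3*k**2 - k - 1)/(9*k**2 + 7*k + 1); s_k = R·t_k = k*(-3*k**2 + k + 1).
s_(k+1) − s_k = -9*k**2 - 7*k - 1 = t_k.
s_(n+1) = -3*n**3 - 8*n**2 - 6*n - 1 and s_(2) = -18, so S(n) = -3*n**3 - 8*n**2 - 6*n + 17.

S(n) = -3*n**3 - 8*n**2 - 6*n + 17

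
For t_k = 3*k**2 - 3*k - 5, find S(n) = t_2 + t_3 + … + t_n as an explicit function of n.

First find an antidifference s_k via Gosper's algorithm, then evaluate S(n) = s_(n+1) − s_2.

S(n) = n**3 - 6*n + 5

t_(k+1)/t_k = (3*k**2 + 3*k - 5)/(3*k**2 - 3*k - 5).
A = 1, B = 1, C = k**2 - k - 5/3.
Need (1)·f(k+1) − (1)·f(k) = k**2 - k - 5/3.
d = 3 from the (0,0,2) case.
A polynomial solution: f(k) = k*(k**2 - 3*k - 3)/3.
Then R = B(k−1)f/C = k*(k**2 - 3*k - 3)/(3*k**2 - 3*k - 5), so s_k = R(k)·t_k = k*(k**2 - 3*k - 3).
Check: Δs_k = 3*k**2 - 3*k - 5. ✓
s_(n+1) = n**3 - 6*n - 5 and s_(2) = -10, so S(n) = n**3 - 6*n + 5.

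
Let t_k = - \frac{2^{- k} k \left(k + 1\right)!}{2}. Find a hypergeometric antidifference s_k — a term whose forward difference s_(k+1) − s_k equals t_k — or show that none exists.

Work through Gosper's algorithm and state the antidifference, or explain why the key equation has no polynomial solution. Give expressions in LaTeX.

s_k = - 2^{- k} \left(k + 1\right)!

Ratio r(k) = (k + 1)*(k + 2)/(2*k).
Factor: A=k/2 + 1; B=1; C=k.
Set up (k/2 + 1)·f(k+1) − (1)·f(k) − (k) = 0.
Bound: deg f ≤ 0.
Match coefficients ⇒ f(k) = 2.
So s_k = (B(k−1)f/C)·t_k = (2/k)·t_k = -factorial(k + 1)/2**k.
s_(k+1) − s_k = -k*factorial(k + 1)/(2*2**k) = t_k.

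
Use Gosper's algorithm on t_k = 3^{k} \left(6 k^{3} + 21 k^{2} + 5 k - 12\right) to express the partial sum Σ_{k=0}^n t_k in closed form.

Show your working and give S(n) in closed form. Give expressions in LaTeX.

Step 1: r(k) = 3*(6*k**3 + 39*k**2 + 65*k + 20)/(6*k**3 + 21*k**2 + 5*k - 12).
Factor: A=3; B=1; C=k**3 + 7*k**2/2 + 5*k/6 - 2.
Key eq: (3)·f(k+1) = (1)·f(k) + (k**3 + 7*k**2/2 + 5*k/6 - 2).
Degrees (0,0,3) ⇒ d ≤ 3.
Match coefficients ⇒ f(k) = (3*k**3 - 3*k**2 - 2*k - 3)/6.
So s_k = (B(k−1)f/C)·t_k = ((3*k**3 - 3*k**2 - 2*k - 3)/((k + 3)*(6*k**2 + 3*k - 4)))·t_k = 3**k*(3*k**3 - 3*k**2 - 2*k - 3).
Verify: 3**k*(6*k**3 + 21*k**2 + 5*k - 12) matches t_k.
Telescope: S(n) = s_(n+1) − s_(0) = 3**(n + 1)*(3*n**3 + 6*n**2 + n - 5) − (-3) = 9*3**n*n**3 + 18*3**n*n**2 + 3*3**n*n - 15*3**n + 3.

S(n) = 9 \cdot 3^{n} n^{3} + 18 \cdot 3^{n} n^{2} + 3 \cdot 3^{n} n - 15 \cdot 3^{n} + 3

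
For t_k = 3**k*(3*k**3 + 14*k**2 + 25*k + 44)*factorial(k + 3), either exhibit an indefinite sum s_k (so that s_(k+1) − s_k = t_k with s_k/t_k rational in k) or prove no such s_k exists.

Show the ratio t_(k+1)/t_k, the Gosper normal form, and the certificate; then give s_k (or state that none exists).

t_(k+1)/t_k = 3*(3*k**4 + 35*k**3 + 154*k**2 + 334*k + 344)/(3*k**3 + 14*k**2 + 25*k + 44).
A = 3*k + 12, B = 1, C = k**3 + 14*k**2/3 + 25*k/3 + 44/3.
Need (3*k + 12)·f(k+1) − (1)·f(k) = k**3 + 14*k**2/3 + 25*k/3 + 44/3.
Bound: deg f ≤ 2.
Match coefficients ⇒ f(k) = (k**2 - k + 4)/3.
R(k) = B(k−1)·f(k)/C(k) = (k**2 - k + 4)/(3*k**3 + 14*k**2 + 25*k + 44); s_k = R·t_k = 3**k*(k**2 - k + 4)*factorial(k + 3).
Verify: 3**k*(3*k**3 + 14*k**2 + 25*k + 44)*factorial(k + 3) matches t_k.

s_k = 3**k*(k**2 - k + 4)*factorial(k + 3)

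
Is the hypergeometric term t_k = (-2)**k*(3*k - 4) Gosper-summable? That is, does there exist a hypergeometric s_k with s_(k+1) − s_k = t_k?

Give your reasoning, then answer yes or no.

Yes. s_k = (-2)**k*(2 - k).

Compute t_(k+1)/t_k: get 2*(1 - 3*k)/(3*k - 4).
Take A(k)=-2, B(k)=1, C(k)=k - 4/3.
f must satisfy (-2)·f(k+1) − (1)·f(k) = k - 4/3.
Bound: deg f ≤ 1.
Match coefficients ⇒ f(k) = -(k - 2)/3.
R(k) = B(k−1)·f(k)/C(k) = -(k - 2)/(3*k - 4); s_k = R·t_k = (-2)**k*(2 - k).
s_(k+1) − s_k = (-2)**k*(3*k - 4) = t_k.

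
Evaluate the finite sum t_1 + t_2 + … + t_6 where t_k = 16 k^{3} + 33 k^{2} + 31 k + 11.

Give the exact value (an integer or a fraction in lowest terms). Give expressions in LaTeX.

Σ = 10776

Ratio r(k) = (16*k**3 + 81*k**2 + 145*k + 91)/(16*k**3 + 33*k**2 + 31*k + 11).
A = 1, B = 1, C = k**3 + 33*k**2/16 + 31*k/16 + 11/16.
Key eq: (1)·f(k+1) = (1)·f(k) + (k**3 + 33*k**2/16 + 31*k/16 + 11/16).
Bound: deg f ≤ 4.
Solving with deg f ≤ 4: f(k) = k*(4*k**3 + 3*k**2 + 3*k + 1)/16.
Get s_k = R·t_k = k*(4*k**3 + 3*k**2 + 3*k + 1) with R(k) = B(k−1)f(k)/C(k) = k*(4*k**3 + 3*k**2 + 3*k + 1)/(16*k**3 + 33*k**2 + 31*k + 11).
Δs = 16*k**3 + 33*k**2 + 31*k + 11, as required.
Telescoping: Σ = s_(7) − s_(1) = 10787 − (11) = 10776.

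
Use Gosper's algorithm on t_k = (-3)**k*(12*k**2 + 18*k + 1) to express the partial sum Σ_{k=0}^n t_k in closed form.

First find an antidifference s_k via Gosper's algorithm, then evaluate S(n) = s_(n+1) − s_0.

S(n) = 9*(-3)**n*n**2 + 18*(-3)**n*n + 3*(-3)**n - 2

r(k) = 3*(-12*k**2 - 42*k - 31)/(12*k**2 + 18*k + 1) after simplifying.
Factor: A=-3; B=1; C=k**2 + 3*k/2 + 1/12.
Set up (-3)·f(k+1) − (1)·f(k) − (k**2 + 3*k/2 + 1/12) = 0.
deg f ≤ 2 (via 0,0,2).
A polynomial solution: f(k) = -(3*k**2 - 2)/12.
Certificate R = B(k−1)f/C = -(3*k**2 - 2)/(12*k**2 + 18*k + 1) gives s_k = (-3)**k*(2 - 3*k**2).
Verify: (-3)**k*(12*k**2 + 18*k + 1) matches t_k.
Evaluate: s_(n+1) = 3*(-3)**n*(3*n**2 + 6*n + 1); subtract s_(0) = 2 ⇒ S(n) = 9*(-3)**n*n**2 + 18*(-3)**n*n + 3*(-3)**n - 2.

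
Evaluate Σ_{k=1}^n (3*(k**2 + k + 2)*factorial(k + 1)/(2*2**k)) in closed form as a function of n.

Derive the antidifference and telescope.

Ratio r(k) = (k + 2)*(k + (k + 1)**2 + 3)/(2*(k**2 + k + 2)).
Gosper form: A/B · C(k+1)/C(k) with A=k/2 + 1, B=1, C=k**2 + k + 2.
Key eq: (k/2 + 1)·f(k+1) = (1)·f(k) + (k**2 + k + 2).
From deg A=1, deg B=0, deg C=2: d=1.
A polynomial solution: f(k) = 2*k.
Get s_k = R·t_k = 3*k*factorial(k + 1)/2**k with R(k) = B(k−1)f(k)/C(k) = 2*k/(k**2 + k + 2).
Verify: 3*(k**2 + k + 2)*factorial(k + 1)/(2*2**k) matches t_k.
Evaluate: s_(n+1) = 3*2**(-n - 1)*(n + 1)*factorial(n + 2); subtract s_(1) = 3 ⇒ S(n) = 3*(-2*2**n + n**3*factorial(n) + 4*n**2*factorial(n) + 5*n*factorial(n) + 2*factorial(n))/(2*2**n).

S(n) = 3*(-2*2**n + n**3*factorial(n) + 4*n**2*factorial(n) + 5*n*factorial(n) + 2*factorial(n))/(2*2**n)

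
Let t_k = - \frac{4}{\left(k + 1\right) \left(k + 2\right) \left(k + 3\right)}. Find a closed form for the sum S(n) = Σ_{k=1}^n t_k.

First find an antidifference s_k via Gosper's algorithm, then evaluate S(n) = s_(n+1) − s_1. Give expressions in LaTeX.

S(n) = \frac{n \left(- n - 5\right)}{3 \left(n^{2} + 5 n + 6\right)}

Step 1: r(k) = (k + 1)/(k + 4).
Factor: A=k + 1; B=k + 4; C=1.
Need (k + 1)·f(k+1) − (k + 3)·f(k) = 1.
From deg A=1, deg B=1, deg C=0: d=2.
A polynomial solution: f(k) = k*(k + 3)/4.
R(k) = B(k−1)·f(k)/C(k) = k*(k + 3)**2/4; s_k = R·t_k = k*(-k - 3)/((k + 1)*(k + 2)).
Check: Δs_k = -4/(k**3 + 6*k**2 + 11*k + 6). ✓
Telescope: S(n) = s_(n+1) − s_(1) = (-n**2 - 5*n - 4)/(n**2 + 5*n + 6) − (-2/3) = n*(-n - 5)/(3*(n**2 + 5*n + 6)).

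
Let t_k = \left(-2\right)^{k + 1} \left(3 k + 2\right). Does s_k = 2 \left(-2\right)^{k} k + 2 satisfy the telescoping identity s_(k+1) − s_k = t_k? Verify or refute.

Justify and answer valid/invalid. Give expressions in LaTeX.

s_(k+1) = 2*(-2)**(k + 1)*(k + 1) + 2
s_(k+1) − s_k = (-2)**(k + 1)*(3*k + 2)
(s_(k+1) − s_k) − t_k = 0

Valid — Δs_k = t_k.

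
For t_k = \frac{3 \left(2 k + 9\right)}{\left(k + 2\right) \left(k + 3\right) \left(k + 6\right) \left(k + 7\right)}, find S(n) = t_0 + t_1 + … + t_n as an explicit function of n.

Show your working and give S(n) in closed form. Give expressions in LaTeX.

S(n) = \frac{n^{2} + 10 n + 9}{4 \left(n^{2} + 10 n + 21\right)}

Compute t_(k+1)/t_k: get (k + 2)*(k + 6)*(2*k + 11)/((k + 4)*(k + 8)*(2*k + 9)).
Normal form (A,B,C) = (k + 2, k + 8, k**3 + 27*k**2/2 + 121*k/2 + 90).
Key eq: (k + 2)·f(k+1) = (k + 7)·f(k) + (k**3 + 27*k**2/2 + 121*k/2 + 90).
deg f ≤ 5 (via 1,1,3).
A polynomial solution: f(k) = k*(k + 3)*(k + 4)*(k + 5)*(k + 8)/24.
So s_k = (B(k−1)f/C)·t_k = (k*(k + 3)*(k + 7)*(k + 8)/(12*(2*k + 9)))·t_k = k*(k + 8)/(4*(k**2 + 8*k + 12)).
s_(k+1) − s_k = 3*(2*k + 9)/(k**4 + 18*k**3 + 113*k**2 + 288*k + 252) = t_k.
s_(n+1) = (n**2 + 10*n + 9)/(4*(n**2 + 10*n + 21)) and s_(0) = 0, so S(n) = (n**2 + 10*n + 9)/(4*(n**2 + 10*n + 21)).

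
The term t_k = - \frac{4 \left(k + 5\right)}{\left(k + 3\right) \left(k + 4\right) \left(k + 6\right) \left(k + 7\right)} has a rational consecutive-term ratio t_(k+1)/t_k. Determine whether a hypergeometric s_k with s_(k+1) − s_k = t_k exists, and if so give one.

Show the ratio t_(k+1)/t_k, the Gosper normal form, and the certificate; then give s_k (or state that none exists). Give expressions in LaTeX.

Step 1: r(k) = (k + 3)*(k + 6)**2/((k + 5)**2*(k + 8)).
Normal form (A,B,C) = (k + 3, k + 8, k**2 + 10*k + 25).
Need (k + 3)·f(k+1) − (k + 7)·f(k) = k**2 + 10*k + 25.
Bound: deg f ≤ 4.
Coefficient equations give f(k) = k*(k + 4)*(k + 5)*(k + 9)/36.
Then R = B(k−1)f/C = k*(k + 4)*(k + 7)*(k + 9)/(36*(k + 5)), so s_k = R(k)·t_k = k*(-k - 9)/(9*(k**2 + 9*k + 18)).
s_(k+1) − s_k = 4*(-k - 5)/(k**4 + 20*k**3 + 145*k**2 + 450*k + 504) = t_k.

s_k = \frac{k \left(- k - 9\right)}{9 \left(k^{2} + 9 k + 18\right)}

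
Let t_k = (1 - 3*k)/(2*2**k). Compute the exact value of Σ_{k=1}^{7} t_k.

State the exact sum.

Σ = -307/128

t_(k+1)/t_k = (3*k + 2)/(2*(3*k - 1)).
So A=1/2 and B=1, with C=k - 1/3.
Key eq: (1/2)·f(k+1) = (1)·f(k) + (k - 1/3).
From deg A=0, deg B=0, deg C=1: d=1.
Solving with deg f ≤ 1: f(k) = -2*(3*k + 2)/3.
So s_k = (B(k−1)f/C)·t_k = (-2*(3*k + 2)/(3*k - 1))·t_k = (3*k + 2)/2**k.
Verify: (1 - 3*k)/(2*2**k) matches t_k.
Telescoping: Σ = s_(8) − s_(1) = 13/128 − (5/2) = -307/128.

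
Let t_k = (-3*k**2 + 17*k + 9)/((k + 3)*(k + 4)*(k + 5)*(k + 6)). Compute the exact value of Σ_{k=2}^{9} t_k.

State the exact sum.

Σ = 44/1365

Ratio r(k) = (k + 3)*(17*k - 3*(k + 1)**2 + 26)/((k + 7)*(-3*k**2 + 17*k + 9)).
A = k + 3, B = k + 7, C = k**2 - 17*k/3 - 3.
Set up (k + 3)·f(k+1) − (k + 6)·f(k) − (k**2 - 17*k/3 - 3) = 0.
deg f ≤ 3 (via 1,1,2).
Solving with deg f ≤ 3: f(k) = k*(k**2 - 78*k - 13)/90.
Certificate R = B(k−1)f/C = k*(k + 6)*(k**2 - 78*k - 13)/(30*(3*k**2 - 17*k - 9)) gives s_k = k*(-k**2 + 78*k + 13)/(30*(k + 3)*(k + 4)*(k + 5)).
Check: Δs_k = (-3*k**2 + 17*k + 9)/(k**4 + 18*k**3 + 119*k**2 + 342*k + 360). ✓
Telescoping: Σ = s_(10) − s_(2) = 11/130 − (11/210) = 44/1365.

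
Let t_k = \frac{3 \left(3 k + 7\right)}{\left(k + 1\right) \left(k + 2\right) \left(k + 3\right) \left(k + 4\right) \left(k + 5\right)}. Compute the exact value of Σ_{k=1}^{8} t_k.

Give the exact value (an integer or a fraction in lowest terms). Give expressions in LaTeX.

t_(k+1)/t_k = (k + 1)*(3*k + 10)/((k + 6)*(3*k + 7)).
Take A(k)=k + 1, B(k)=k + 6, C(k)=k + 7/3.
Key eq: (k + 1)·f(k+1) = (k + 5)·f(k) + (k + 7/3).
From deg A=1, deg B=1, deg C=1: d=4.
Coefficient equations give f(k) = k*(k + 2)*(k**2 + 8*k + 19)/36.
Certificate R = B(k−1)f/C = k*(k + 2)*(k + 5)*(k**2 + 8*k + 19)/(12*(3*k + 7)) gives s_k = k*(k**2 + 8*k + 19)/(4*(k**3 + 8*k**2 + 19*k + 12)).
Verify: 3*(3*k + 7)/(k**5 + 15*k**4 + 85*k**3 + 225*k**2 + 274*k + 120) matches t_k.
Sum = s_(9) − s_(1); s_(9) = 129/520, s_(1) = 7/40 ⇒ 19/260.

Σ = 19/260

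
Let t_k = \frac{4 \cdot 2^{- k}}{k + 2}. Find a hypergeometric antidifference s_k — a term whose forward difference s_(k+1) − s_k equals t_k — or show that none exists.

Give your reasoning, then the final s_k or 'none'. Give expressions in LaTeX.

Compute t_(k+1)/t_k: get (k + 2)/(2*(k + 3)).
Factor: A=k/2 + 1; B=k + 3; C=1.
Key eq: (k/2 + 1)·f(k+1) = (k + 2)·f(k) + (1).
Degrees (1,1,0) ⇒ d ≤ -1.
Bound -1 < 0, so the key equation has no polynomial solution.

not Gosper-summable; s_k does not exist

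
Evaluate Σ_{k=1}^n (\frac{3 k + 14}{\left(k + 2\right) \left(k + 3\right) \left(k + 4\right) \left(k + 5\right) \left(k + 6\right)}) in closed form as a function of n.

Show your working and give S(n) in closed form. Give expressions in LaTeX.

S(n) = \frac{n \left(n^{2} + 13 n + 54\right)}{72 \left(n^{3} + 13 n^{2} + 54 n + 72\right)}

t_(k+1)/t_k = (k + 2)*(3*k + 17)/((k + 7)*(3*k + 14)).
Factor: A=k + 2; B=k + 7; C=k + 14/3.
Key eq: (k + 2)·f(k+1) = (k + 6)·f(k) + (k + 14/3).
From deg A=1, deg B=1, deg C=1: d=4.
Coefficient equations give f(k) = k*(k + 4)*(k**2 + 10*k + 31)/90.
R(k) = B(k−1)·f(k)/C(k) = k*(k + 4)*(k + 6)*(k**2 + 10*k + 31)/(30*(3*k + 14)); s_k = R·t_k = k*(k**2 + 10*k + 31)/(30*(k**3 + 10*k**2 + 31*k + 30)).
s_(k+1) − s_k = (3*k + 14)/(k**5 + 20*k**4 + 155*k**3 + 580*k**2 + 1044*k + 720) = t_k.
s_(n+1) = (n**3 + 13*n**2 + 54*n + 42)/(30*(n**3 + 13*n**2 + 54*n + 72)) and s_(1) = 7/360, so S(n) = n*(n**2 + 13*n + 54)/(72*(n**3 + 13*n**2 + 54*n + 72)).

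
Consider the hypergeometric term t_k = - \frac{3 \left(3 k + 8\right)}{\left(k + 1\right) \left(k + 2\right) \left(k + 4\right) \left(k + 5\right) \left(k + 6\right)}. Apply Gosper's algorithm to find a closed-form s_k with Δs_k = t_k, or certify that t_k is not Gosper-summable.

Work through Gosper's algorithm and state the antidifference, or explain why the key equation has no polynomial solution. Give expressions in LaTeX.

r(k) = (k + 1)*(k + 4)*(3*k + 11)/((k + 3)*(k + 7)*(3*k + 8)) after simplifying.
A = k + 1, B = k + 7, C = k**2 + 17*k/3 + 8.
Need (k + 1)·f(k+1) − (k + 6)·f(k) = k**2 + 17*k/3 + 8.
d = 5 from the (1,1,2) case.
Coefficient equations give f(k) = k*(k + 2)*(k + 3)*(k**2 + 10*k + 29)/60.
Certificate R = B(k−1)f/C = k*(k + 2)*(k + 6)*(k**2 + 10*k + 29)/(20*(3*k + 8)) gives s_k = 3*k*(-k**2 - 10*k - 29)/(20*(k**3 + 10*k**2 + 29*k + 20)).
Verify: 3*(-3*k - 8)/(k**5 + 18*k**4 + 121*k**3 + 372*k**2 + 508*k + 240) matches t_k.

s_k = \frac{3 k \left(- k^{2} - 10 k - 29\right)}{20 \left(k^{3} + 10 k^{2} + 29 k + 20\right)}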